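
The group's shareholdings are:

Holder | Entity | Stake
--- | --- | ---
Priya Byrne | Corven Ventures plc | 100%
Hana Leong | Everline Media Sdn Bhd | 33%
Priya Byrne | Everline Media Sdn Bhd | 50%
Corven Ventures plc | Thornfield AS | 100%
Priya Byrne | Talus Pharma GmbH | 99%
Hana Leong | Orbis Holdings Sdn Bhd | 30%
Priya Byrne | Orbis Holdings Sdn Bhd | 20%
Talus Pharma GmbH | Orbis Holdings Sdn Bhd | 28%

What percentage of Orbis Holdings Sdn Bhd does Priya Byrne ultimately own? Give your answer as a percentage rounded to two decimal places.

47.72%

Priya reaches Orbis along 2 paths.
Via Talus: 99% × 28% = 27.72%.
Direct stake: 20% = 20%.
Total: 27.72% + 20% = 47.72%.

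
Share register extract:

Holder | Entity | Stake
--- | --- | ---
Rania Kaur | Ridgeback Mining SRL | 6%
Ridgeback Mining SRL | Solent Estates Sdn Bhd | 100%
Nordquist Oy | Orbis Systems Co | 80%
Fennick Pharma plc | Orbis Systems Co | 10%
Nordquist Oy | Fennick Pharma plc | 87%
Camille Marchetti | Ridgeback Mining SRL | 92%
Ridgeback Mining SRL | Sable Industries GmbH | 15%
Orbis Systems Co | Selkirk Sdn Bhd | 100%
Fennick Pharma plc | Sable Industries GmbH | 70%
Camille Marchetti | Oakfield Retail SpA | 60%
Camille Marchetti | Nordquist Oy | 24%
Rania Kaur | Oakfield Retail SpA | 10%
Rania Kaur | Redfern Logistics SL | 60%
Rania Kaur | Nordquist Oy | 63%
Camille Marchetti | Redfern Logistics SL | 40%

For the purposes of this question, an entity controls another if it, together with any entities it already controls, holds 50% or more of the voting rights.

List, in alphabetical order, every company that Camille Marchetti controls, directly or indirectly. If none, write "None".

Oakfield Retail SpA, Ridgeback Mining SRL, Solent Estates Sdn Bhd

Camille holds 60% of Oakfield, so Camille controls Oakfield.
Camille holds 92% of Ridgeback, so Camille controls Ridgeback.
Ridgeback holds 100% of Solent, so Camille controls Solent.
No other company's threshold is met.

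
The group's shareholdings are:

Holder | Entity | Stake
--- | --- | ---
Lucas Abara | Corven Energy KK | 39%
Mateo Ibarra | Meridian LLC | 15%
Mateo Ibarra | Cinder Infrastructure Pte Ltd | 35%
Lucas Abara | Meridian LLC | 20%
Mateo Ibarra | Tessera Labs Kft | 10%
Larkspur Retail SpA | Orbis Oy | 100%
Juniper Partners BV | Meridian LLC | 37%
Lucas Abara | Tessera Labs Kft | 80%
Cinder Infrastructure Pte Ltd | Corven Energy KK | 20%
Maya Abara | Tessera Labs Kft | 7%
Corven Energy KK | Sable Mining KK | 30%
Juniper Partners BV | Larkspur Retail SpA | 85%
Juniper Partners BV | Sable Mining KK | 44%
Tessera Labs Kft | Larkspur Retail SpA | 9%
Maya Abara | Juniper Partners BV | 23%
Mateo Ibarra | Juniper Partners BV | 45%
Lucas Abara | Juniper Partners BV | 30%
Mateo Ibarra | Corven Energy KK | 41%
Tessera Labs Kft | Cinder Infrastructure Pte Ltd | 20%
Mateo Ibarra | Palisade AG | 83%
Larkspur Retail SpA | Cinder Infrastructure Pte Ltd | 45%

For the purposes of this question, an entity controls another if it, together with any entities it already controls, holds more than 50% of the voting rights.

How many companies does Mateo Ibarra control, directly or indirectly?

1

Mateo holds 83% of Palisade, so Mateo controls Palisade.
No other company's threshold is met.
Mateo controls 1 company.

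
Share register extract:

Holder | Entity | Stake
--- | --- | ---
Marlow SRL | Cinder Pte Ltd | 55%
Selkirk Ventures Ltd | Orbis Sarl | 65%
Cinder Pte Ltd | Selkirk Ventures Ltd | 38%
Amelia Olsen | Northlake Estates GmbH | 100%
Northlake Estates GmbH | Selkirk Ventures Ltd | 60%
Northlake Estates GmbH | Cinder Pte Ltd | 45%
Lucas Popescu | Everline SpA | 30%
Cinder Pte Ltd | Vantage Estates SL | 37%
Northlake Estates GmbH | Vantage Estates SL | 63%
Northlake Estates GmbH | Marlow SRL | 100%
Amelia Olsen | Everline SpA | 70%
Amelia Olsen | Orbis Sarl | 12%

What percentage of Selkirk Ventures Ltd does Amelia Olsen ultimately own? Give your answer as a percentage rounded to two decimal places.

Amelia reaches Selkirk along 3 paths.
Via Northlake → Cinder: 100% × 45% × 38% = 17.1%.
Via Northlake → Marlow → Cinder: 100% × 100% × 55% × 38% = 20.9%.
Via Northlake: 100% × 60% = 60%.
Total: 17.1% + 20.9% + 60% = 98%.
Rounded: 98.00%.

98.00%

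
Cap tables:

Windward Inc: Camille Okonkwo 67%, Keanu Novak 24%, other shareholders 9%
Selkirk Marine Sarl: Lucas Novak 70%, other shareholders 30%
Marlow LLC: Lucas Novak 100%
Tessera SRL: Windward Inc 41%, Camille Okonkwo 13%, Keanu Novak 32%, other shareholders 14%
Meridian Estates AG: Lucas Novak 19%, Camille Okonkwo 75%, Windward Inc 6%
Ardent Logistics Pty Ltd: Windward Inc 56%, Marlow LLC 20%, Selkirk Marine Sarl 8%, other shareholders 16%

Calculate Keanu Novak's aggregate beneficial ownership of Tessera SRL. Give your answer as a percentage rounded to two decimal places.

41.84%

Keanu reaches Tessera along 2 paths.
Via Windward: 24% × 41% = 9.84%.
Direct stake: 32% = 32%.
Total: 9.84% + 32% = 41.84%.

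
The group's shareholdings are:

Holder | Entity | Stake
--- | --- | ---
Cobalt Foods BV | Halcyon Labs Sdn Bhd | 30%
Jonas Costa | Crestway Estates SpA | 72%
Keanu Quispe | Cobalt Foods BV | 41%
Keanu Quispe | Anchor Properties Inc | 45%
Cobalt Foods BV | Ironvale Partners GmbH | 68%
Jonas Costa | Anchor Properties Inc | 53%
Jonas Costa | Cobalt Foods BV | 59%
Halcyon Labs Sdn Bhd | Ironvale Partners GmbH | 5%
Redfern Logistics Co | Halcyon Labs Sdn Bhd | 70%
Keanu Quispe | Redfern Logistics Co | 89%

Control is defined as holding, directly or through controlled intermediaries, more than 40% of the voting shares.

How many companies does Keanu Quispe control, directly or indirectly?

Keanu holds 41% of Cobalt, so Keanu controls Cobalt.
Keanu holds 45% of Anchor, so Keanu controls Anchor.
Keanu holds 89% of Redfern, so Keanu controls Redfern.
Cobalt and Redfern together hold 30% + 70% = 100% of Halcyon, so Keanu controls Halcyon.
Cobalt and Halcyon together hold 68% + 5% = 73% of Ironvale, so Keanu controls Ironvale.
No other company's threshold is met.
Keanu controls 5 companies.

5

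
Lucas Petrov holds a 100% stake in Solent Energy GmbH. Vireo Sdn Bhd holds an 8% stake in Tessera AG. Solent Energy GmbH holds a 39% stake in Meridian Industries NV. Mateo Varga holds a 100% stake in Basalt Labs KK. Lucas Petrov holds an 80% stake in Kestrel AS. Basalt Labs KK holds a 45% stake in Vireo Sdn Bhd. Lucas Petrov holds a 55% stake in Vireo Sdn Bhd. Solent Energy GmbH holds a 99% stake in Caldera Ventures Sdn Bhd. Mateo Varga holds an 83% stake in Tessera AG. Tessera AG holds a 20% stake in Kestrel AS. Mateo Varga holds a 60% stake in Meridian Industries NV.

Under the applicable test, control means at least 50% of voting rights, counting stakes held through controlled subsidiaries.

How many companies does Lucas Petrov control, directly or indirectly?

4

Lucas holds 100% of Solent, so Lucas controls Solent.
Lucas holds 55% of Vireo, so Lucas controls Vireo.
Lucas holds 80% of Kestrel, so Lucas controls Kestrel.
Solent holds 99% of Caldera, so Lucas controls Caldera.
No other company's threshold is met.
Lucas controls 4 companies.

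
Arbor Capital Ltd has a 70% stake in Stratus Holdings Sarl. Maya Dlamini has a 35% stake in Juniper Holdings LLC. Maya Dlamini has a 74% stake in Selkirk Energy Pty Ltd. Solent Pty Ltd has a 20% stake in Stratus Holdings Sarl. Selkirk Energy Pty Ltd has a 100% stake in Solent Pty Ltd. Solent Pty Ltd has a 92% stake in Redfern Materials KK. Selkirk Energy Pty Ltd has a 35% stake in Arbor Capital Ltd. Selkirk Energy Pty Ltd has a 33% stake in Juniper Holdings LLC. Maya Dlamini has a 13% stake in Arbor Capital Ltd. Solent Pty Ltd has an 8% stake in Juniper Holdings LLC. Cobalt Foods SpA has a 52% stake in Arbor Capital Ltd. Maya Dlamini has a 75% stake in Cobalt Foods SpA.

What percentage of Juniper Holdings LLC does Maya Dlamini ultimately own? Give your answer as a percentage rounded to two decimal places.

Maya reaches Juniper along 3 paths.
Via Selkirk → Solent: 74% × 100% × 8% = 5.92%.
Via Selkirk: 74% × 33% = 24.42%.
Direct stake: 35% = 35%.
Total: 5.92% + 24.42% + 35% = 65.34%.

65.34%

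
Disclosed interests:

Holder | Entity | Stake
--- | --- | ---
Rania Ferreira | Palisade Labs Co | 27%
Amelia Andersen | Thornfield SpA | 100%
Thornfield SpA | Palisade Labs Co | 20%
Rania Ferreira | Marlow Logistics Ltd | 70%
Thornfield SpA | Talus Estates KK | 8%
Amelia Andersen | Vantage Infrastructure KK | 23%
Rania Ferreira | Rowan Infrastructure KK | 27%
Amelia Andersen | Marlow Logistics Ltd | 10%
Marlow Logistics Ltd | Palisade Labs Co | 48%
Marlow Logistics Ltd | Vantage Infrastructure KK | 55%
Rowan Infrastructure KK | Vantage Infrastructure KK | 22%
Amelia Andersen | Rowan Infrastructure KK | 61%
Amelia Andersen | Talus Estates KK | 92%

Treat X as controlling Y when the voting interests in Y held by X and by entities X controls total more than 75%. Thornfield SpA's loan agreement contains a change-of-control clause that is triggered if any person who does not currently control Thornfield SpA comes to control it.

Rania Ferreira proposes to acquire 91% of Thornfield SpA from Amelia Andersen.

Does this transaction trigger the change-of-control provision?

Yes

The purchase adds only to Rania's holdings (Amelia's stake shrinks), so Rania is the only person who could newly come to control Thornfield.
Rania's largest direct stake is 70% in Marlow, which does not meet the threshold, so Rania controls no company.
Neither Rania nor any entity Rania controls holds any voting interest in Thornfield.
So before the transaction, Rania does not control Thornfield.
After the purchase, Rania holds 91% of Thornfield directly, and Amelia's stake falls to 9%.
Rania holds 91% of Thornfield, so Rania controls Thornfield.
Rania did not control Thornfield before and does after, so the clause is triggered.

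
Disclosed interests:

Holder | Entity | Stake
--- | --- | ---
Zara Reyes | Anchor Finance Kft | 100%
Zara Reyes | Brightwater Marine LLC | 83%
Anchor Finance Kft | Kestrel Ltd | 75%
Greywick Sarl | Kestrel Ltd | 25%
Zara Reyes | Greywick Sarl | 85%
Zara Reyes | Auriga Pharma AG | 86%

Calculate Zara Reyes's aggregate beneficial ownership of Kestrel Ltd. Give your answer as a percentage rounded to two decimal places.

Zara reaches Kestrel along 2 paths.
Via Anchor: 100% × 75% = 75%.
Via Greywick: 85% × 25% = 21.25%.
Total: 75% + 21.25% = 96.25%.

96.25%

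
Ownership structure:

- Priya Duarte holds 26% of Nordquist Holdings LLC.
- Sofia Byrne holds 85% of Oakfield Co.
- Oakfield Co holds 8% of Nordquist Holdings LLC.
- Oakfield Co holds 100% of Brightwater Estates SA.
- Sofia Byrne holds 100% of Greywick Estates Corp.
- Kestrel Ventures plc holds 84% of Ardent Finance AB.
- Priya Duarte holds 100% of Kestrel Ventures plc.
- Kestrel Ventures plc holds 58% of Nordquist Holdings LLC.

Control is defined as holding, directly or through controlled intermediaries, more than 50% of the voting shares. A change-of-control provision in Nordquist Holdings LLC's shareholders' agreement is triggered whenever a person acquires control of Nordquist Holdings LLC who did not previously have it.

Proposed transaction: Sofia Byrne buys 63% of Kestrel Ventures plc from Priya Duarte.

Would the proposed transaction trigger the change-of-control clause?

Yes

The purchase adds only to Sofia's holdings (Priya's stake shrinks), so Sofia is the only person who could newly come to control Nordquist.
Sofia holds 85% of Oakfield, so Sofia controls Oakfield.
Sofia holds 100% of Greywick, so Sofia controls Greywick.
Oakfield holds 100% of Brightwater, so Sofia controls Brightwater.
In Nordquist, Sofia's side holds only 8%, not > 50%.
So before the transaction, Sofia does not control Nordquist.
After the purchase, Sofia holds 63% of Kestrel directly, and Priya's stake falls to 37%.
Sofia holds 63% of Kestrel, so Sofia controls Kestrel.
Kestrel and Oakfield together hold 58% + 8% = 66% of Nordquist, so Sofia controls Nordquist.
Sofia did not control Nordquist before and does after, so the clause is triggered.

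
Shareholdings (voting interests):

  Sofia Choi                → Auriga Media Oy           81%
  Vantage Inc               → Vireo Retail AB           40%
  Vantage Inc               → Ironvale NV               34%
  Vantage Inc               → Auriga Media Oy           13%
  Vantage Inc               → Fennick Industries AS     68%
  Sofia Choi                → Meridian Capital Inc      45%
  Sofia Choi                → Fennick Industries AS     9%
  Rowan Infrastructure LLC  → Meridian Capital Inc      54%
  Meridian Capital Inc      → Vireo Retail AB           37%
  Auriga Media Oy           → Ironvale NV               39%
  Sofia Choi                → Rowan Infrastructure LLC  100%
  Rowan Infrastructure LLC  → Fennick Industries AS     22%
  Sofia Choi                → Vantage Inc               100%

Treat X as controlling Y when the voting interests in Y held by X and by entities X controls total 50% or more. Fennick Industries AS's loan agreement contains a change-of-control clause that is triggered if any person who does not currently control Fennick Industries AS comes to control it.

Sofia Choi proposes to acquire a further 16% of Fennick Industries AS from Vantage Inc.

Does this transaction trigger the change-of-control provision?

The purchase adds only to Sofia's holdings (Vantage's stake shrinks), so Sofia is the only person who could newly come to control Fennick.
Sofia holds 100% of Vantage, so Sofia controls Vantage.
Sofia holds 100% of Rowan, so Sofia controls Rowan.
Sofia and Vantage and Rowan together hold 9% + 68% + 22% = 99% of Fennick, so Sofia controls Fennick.
So Sofia already controls Fennick before the transaction.
After the purchase, Sofia's direct stake in Fennick rises to 9% + 16% = 25%, and Vantage's stake falls to 52%.
Sofia controlled Fennick already, so this is not a new person acquiring control; every other person's position is unchanged or reduced.
No new person acquires control, so the clause is not triggered.

No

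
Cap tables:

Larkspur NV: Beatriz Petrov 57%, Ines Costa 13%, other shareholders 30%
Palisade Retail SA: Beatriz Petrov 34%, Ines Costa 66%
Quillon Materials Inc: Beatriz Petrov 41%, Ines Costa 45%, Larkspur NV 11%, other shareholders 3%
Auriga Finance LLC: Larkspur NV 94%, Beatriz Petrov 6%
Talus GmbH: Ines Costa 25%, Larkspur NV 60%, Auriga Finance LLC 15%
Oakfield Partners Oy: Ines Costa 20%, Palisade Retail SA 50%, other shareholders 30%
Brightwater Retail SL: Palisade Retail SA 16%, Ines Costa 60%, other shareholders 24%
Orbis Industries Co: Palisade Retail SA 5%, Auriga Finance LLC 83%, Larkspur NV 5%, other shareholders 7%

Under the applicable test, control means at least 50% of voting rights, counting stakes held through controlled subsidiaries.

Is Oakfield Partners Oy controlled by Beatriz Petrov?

No

Beatriz holds 57% of Larkspur, so Beatriz controls Larkspur.
Beatriz and Larkspur together hold 41% + 11% = 52% of Quillon, so Beatriz controls Quillon.
Larkspur and Beatriz together hold 94% + 6% = 100% of Auriga, so Beatriz controls Auriga.
Larkspur and Auriga together hold 60% + 15% = 75% of Talus, so Beatriz controls Talus.
Auriga and Larkspur together hold 83% + 5% = 88% of Orbis, so Beatriz controls Orbis.
Neither Beatriz nor any entity Beatriz controls holds any voting interest in Oakfield.
So Beatriz does not control Oakfield.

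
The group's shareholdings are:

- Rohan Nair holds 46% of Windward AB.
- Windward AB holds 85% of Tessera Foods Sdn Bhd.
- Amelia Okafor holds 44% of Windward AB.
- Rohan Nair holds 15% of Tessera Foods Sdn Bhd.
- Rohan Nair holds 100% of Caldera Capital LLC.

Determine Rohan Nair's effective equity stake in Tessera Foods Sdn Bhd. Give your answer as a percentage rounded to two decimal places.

Rohan reaches Tessera along 2 paths.
Direct stake: 15% = 15%.
Via Windward: 46% × 85% = 39.1%.
Total: 15% + 39.1% = 54.1%.
Rounded: 54.10%.

54.10%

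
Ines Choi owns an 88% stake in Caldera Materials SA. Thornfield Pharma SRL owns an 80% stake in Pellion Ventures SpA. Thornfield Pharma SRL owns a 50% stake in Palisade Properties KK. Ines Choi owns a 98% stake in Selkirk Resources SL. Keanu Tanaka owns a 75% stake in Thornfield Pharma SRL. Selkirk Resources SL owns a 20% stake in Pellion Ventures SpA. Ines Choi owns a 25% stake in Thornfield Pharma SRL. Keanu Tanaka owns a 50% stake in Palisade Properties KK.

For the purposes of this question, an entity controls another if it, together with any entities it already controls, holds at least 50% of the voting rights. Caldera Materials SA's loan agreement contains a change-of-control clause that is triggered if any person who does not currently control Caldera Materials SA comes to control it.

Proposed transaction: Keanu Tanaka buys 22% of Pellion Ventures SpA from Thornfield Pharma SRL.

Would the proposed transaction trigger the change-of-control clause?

No

The purchase adds only to Keanu's holdings (Thornfield's stake shrinks), so Keanu is the only person who could newly come to control Caldera.
Keanu holds 75% of Thornfield, so Keanu controls Thornfield.
Keanu and Thornfield together hold 50% + 50% = 100% of Palisade, so Keanu controls Palisade.
Thornfield holds 80% of Pellion, so Keanu controls Pellion.
Neither Keanu nor any entity Keanu controls holds any voting interest in Caldera.
So before the transaction, Keanu does not control Caldera.
After the purchase, Keanu holds 22% of Pellion directly, and Thornfield's stake falls to 58%.
Thornfield and Keanu together hold 58% + 22% = 80% of Pellion, so Keanu controls Pellion.
After the transaction, neither Keanu nor any entity Keanu controls holds a voting interest in Caldera, so Keanu still does not control it.
No new person acquires control, so the clause is not triggered.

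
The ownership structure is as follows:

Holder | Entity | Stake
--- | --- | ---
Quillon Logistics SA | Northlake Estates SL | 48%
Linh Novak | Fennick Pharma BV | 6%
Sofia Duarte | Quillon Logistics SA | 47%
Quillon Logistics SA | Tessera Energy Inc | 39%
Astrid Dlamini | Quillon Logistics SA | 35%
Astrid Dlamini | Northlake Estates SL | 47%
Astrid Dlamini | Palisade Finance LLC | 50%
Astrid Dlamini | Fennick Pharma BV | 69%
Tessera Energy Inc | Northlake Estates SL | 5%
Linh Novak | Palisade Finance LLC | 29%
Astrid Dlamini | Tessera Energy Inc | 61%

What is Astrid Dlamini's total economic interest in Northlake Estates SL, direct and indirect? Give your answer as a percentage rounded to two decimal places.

67.53%

Astrid reaches Northlake along 4 paths.
Direct stake: 47% = 47%.
Via Quillon → Tessera: 35% × 39% × 5% = 0.6825%.
Via Tessera: 61% × 5% = 3.05%.
Via Quillon: 35% × 48% = 16.8%.
Total: 47% + 0.6825% + 3.05% + 16.8% = 67.5325%.
Rounded: 67.53%.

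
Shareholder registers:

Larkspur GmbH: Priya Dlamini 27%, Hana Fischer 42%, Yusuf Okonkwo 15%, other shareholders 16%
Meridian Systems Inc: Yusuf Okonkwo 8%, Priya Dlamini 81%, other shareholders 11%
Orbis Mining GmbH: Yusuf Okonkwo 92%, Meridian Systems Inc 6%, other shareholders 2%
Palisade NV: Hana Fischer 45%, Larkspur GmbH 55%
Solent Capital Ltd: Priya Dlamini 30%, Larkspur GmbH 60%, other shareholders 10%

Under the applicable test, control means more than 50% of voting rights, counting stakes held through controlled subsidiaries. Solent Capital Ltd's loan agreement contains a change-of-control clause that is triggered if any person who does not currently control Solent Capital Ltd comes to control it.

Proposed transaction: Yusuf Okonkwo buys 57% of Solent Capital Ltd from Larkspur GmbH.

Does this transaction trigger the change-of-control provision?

Yes

The purchase adds only to Yusuf's holdings (Larkspur's stake shrinks), so Yusuf is the only person who could newly come to control Solent.
Yusuf holds 92% of Orbis, so Yusuf controls Orbis.
Neither Yusuf nor any entity Yusuf controls holds any voting interest in Solent.
So before the transaction, Yusuf does not control Solent.
After the purchase, Yusuf holds 57% of Solent directly, and Larkspur's stake falls to 3%.
Yusuf holds 57% of Solent, so Yusuf controls Solent.
Yusuf did not control Solent before and does after, so the clause is triggered.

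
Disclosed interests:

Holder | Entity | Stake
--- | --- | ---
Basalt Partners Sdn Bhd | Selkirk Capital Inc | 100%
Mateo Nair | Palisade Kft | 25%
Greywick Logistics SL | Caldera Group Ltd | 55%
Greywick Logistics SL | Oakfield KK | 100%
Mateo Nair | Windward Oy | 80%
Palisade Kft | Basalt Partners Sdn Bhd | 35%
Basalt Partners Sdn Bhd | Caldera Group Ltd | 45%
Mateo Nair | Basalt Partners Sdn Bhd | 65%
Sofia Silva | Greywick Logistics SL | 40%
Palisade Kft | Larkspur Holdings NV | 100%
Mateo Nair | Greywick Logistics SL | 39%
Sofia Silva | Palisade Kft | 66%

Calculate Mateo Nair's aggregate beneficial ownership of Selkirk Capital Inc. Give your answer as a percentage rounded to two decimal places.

73.75%

Mateo reaches Selkirk along 2 paths.
Via Palisade → Basalt: 25% × 35% × 100% = 8.75%.
Via Basalt: 65% × 100% = 65%.
Total: 8.75% + 65% = 73.75%.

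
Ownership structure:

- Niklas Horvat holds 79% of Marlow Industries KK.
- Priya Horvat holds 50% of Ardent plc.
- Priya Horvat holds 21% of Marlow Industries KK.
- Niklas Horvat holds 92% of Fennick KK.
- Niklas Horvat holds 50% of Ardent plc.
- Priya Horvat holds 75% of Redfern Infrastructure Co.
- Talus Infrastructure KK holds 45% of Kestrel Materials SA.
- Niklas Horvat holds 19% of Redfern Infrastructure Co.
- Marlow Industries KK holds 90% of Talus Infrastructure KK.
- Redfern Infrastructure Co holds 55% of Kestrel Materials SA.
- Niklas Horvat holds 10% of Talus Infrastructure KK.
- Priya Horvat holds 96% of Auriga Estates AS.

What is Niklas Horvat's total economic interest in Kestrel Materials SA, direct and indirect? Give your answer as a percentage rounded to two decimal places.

Niklas reaches Kestrel along 3 paths.
Via Marlow → Talus: 79% × 90% × 45% = 31.995%.
Via Talus: 10% × 45% = 4.5%.
Via Redfern: 19% × 55% = 10.45%.
Total: 31.995% + 4.5% + 10.45% = 46.945%.
Rounded: 46.95%.

46.95%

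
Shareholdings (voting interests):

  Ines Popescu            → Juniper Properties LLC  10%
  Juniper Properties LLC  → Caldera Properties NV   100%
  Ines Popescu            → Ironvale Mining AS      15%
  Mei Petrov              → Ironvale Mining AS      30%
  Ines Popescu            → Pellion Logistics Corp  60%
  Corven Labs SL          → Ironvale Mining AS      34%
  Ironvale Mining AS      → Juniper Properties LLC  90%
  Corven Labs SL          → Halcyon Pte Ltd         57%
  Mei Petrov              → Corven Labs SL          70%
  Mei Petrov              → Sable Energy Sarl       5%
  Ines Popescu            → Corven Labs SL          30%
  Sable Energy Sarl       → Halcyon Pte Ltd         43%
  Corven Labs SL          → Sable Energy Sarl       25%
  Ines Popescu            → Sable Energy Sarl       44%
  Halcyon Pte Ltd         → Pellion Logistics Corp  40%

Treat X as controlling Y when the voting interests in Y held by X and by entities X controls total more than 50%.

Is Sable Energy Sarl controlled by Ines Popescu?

Ines holds 60% of Pellion, so Ines controls Pellion.
In Sable, Ines's side holds only 44%, not > 50%.
So Ines does not control Sable.

No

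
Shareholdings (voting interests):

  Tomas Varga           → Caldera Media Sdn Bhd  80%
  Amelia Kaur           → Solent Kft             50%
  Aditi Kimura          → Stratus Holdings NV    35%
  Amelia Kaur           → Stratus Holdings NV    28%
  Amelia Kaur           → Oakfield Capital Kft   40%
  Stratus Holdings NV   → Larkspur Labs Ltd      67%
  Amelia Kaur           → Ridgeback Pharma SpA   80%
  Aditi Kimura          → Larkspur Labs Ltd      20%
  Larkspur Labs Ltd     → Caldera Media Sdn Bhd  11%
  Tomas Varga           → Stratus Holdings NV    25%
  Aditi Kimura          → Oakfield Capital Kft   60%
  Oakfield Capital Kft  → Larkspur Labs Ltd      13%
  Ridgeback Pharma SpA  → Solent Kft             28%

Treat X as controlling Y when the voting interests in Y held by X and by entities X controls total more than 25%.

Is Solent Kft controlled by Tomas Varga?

Tomas holds 80% of Caldera, so Tomas controls Caldera.
Neither Tomas nor any entity Tomas controls holds any voting interest in Solent.
So Tomas does not control Solent.

No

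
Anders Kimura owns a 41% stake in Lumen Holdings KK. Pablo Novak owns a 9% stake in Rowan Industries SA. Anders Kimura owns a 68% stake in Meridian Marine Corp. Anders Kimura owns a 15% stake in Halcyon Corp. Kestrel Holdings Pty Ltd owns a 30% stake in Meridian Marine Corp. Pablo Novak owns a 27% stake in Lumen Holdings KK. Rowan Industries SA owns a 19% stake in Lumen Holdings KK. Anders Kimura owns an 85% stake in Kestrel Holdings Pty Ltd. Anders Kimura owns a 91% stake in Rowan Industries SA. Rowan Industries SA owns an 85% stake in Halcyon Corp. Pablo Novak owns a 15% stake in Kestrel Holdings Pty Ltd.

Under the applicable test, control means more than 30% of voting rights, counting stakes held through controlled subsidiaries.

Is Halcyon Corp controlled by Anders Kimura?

Anders holds 91% of Rowan, so Anders controls Rowan.
Rowan and Anders together hold 85% + 15% = 100% of Halcyon, so Anders controls Halcyon.

Yes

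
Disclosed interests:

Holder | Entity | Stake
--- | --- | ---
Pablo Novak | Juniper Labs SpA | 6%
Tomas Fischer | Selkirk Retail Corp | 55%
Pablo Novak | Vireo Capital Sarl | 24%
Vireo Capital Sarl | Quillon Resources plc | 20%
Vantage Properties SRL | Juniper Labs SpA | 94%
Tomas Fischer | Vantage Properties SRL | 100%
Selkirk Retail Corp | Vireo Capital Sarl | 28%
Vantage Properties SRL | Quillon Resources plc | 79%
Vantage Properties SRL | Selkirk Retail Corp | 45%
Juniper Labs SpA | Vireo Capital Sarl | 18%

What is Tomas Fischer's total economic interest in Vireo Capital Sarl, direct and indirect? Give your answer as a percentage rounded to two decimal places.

44.92%

Tomas reaches Vireo along 3 paths.
Via Vantage → Juniper: 100% × 94% × 18% = 16.92%.
Via Vantage → Selkirk: 100% × 45% × 28% = 12.6%.
Via Selkirk: 55% × 28% = 15.4%.
Total: 16.92% + 12.6% + 15.4% = 44.92%.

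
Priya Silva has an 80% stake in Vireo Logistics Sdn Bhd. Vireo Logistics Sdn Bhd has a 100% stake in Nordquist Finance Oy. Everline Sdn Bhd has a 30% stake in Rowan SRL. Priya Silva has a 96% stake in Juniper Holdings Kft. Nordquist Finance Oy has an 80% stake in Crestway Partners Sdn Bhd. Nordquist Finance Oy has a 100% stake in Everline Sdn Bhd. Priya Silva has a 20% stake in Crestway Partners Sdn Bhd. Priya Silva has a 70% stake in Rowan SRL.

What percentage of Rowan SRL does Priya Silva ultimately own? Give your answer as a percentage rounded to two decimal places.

Priya reaches Rowan along 2 paths.
Direct stake: 70% = 70%.
Via Vireo → Nordquist → Everline: 80% × 100% × 100% × 30% = 24%.
Total: 70% + 24% = 94%.
Rounded: 94.00%.

94.00%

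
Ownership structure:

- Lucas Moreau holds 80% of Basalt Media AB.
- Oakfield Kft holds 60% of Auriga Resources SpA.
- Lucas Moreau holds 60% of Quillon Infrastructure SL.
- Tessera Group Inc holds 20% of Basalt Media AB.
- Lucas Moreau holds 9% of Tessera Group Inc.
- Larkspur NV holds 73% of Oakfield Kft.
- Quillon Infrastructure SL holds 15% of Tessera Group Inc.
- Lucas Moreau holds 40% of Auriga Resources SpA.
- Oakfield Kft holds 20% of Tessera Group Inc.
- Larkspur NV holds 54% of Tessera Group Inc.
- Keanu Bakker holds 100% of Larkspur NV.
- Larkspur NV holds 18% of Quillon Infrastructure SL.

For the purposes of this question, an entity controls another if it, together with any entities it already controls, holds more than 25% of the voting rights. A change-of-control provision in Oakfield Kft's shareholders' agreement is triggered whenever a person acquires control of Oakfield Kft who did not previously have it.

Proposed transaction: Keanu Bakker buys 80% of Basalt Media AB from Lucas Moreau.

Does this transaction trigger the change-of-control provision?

The purchase adds only to Keanu's holdings (Lucas's stake shrinks), so Keanu is the only person who could newly come to control Oakfield.
Keanu holds 100% of Larkspur, so Keanu controls Larkspur.
Larkspur holds 73% of Oakfield, so Keanu controls Oakfield.
So Keanu already controls Oakfield before the transaction.
After the purchase, Keanu holds 80% of Basalt directly, and Lucas's stake falls to 0%.
Keanu controlled Oakfield already, so this is not a new person acquiring control; every other person's position is unchanged or reduced.
No new person acquires control, so the clause is not triggered.

No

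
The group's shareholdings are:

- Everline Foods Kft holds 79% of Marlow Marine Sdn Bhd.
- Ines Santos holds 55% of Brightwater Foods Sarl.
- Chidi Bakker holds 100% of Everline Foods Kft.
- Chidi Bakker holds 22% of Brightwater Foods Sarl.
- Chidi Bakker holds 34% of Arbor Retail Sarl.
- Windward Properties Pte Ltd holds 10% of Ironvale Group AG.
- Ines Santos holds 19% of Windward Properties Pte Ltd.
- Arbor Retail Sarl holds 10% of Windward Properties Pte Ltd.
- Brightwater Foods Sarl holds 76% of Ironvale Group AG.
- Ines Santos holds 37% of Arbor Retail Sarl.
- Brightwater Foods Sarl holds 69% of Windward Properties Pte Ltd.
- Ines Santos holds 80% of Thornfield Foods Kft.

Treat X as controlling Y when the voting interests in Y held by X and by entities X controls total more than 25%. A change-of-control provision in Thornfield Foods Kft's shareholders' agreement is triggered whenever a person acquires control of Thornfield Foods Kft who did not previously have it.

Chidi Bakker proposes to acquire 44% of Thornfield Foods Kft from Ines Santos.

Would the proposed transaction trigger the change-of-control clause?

Yes

The purchase adds only to Chidi's holdings (Ines's stake shrinks), so Chidi is the only person who could newly come to control Thornfield.
Chidi holds 34% of Arbor, so Chidi controls Arbor.
Chidi holds 100% of Everline, so Chidi controls Everline.
Everline holds 79% of Marlow, so Chidi controls Marlow.
Neither Chidi nor any entity Chidi controls holds any voting interest in Thornfield.
So before the transaction, Chidi does not control Thornfield.
After the purchase, Chidi holds 44% of Thornfield directly, and Ines's stake falls to 36%.
Chidi holds 44% of Thornfield, so Chidi controls Thornfield.
Chidi did not control Thornfield before and does after, so the clause is triggered.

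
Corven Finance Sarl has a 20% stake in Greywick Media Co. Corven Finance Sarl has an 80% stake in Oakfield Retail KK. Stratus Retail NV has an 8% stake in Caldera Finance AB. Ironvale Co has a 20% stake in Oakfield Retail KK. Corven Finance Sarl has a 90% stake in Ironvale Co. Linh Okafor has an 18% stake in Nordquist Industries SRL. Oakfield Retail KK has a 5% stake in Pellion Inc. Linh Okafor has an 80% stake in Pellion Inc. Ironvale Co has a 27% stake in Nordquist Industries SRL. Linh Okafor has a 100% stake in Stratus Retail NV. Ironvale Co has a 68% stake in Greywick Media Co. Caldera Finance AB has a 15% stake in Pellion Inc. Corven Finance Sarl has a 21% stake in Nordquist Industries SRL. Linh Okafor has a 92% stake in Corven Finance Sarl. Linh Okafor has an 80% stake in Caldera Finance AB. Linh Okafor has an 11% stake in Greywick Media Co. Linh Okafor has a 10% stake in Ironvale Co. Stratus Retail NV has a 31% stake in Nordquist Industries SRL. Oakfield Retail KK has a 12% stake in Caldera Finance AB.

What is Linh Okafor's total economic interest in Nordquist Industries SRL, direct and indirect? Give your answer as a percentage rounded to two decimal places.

Linh reaches Nordquist along 5 paths.
Via Stratus: 100% × 31% = 31%.
Via Ironvale: 10% × 27% = 2.7%.
Via Corven → Ironvale: 92% × 90% × 27% = 22.356%.
Direct stake: 18% = 18%.
Via Corven: 92% × 21% = 19.32%.
Total: 31% + 2.7% + 22.356% + 18% + 19.32% = 93.376%.
Rounded: 93.38%.

93.38%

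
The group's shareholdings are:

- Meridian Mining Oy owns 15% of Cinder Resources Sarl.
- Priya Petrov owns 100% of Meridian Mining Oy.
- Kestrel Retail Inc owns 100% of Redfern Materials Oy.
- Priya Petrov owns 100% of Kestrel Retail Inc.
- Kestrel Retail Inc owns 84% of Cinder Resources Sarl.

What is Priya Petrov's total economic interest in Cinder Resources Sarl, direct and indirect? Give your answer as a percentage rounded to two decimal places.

Priya reaches Cinder along 2 paths.
Via Meridian: 100% × 15% = 15%.
Via Kestrel: 100% × 84% = 84%.
Total: 15% + 84% = 99%.
Rounded: 99.00%.

99.00%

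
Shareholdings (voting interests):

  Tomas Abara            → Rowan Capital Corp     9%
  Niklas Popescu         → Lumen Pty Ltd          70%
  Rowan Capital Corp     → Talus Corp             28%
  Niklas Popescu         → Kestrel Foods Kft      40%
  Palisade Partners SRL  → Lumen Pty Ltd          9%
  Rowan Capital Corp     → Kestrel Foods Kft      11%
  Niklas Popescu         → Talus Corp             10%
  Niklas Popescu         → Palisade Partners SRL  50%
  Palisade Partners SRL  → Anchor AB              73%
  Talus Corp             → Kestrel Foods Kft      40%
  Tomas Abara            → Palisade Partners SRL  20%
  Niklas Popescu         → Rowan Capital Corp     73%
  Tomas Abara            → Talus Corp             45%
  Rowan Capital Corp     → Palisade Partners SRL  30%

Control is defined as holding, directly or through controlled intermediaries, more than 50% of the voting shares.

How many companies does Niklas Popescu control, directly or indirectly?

5

Niklas holds 73% of Rowan, so Niklas controls Rowan.
Rowan and Niklas together hold 30% + 50% = 80% of Palisade, so Niklas controls Palisade.
Niklas and Palisade together hold 70% + 9% = 79% of Lumen, so Niklas controls Lumen.
Palisade holds 73% of Anchor, so Niklas controls Anchor.
Niklas and Rowan together hold 40% + 11% = 51% of Kestrel, so Niklas controls Kestrel.
No other company's threshold is met.
Niklas controls 5 companies.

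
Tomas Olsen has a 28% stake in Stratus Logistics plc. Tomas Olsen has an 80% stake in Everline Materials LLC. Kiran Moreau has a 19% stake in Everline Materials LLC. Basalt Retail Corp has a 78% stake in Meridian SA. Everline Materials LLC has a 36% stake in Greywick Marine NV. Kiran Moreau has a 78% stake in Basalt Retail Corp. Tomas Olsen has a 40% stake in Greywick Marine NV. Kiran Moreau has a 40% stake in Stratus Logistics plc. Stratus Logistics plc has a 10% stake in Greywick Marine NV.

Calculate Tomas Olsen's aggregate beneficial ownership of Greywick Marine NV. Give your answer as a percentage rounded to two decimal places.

Tomas reaches Greywick along 3 paths.
Via Everline: 80% × 36% = 28.8%.
Direct stake: 40% = 40%.
Via Stratus: 28% × 10% = 2.8%.
Total: 28.8% + 40% + 2.8% = 71.6%.
Rounded: 71.60%.

71.60%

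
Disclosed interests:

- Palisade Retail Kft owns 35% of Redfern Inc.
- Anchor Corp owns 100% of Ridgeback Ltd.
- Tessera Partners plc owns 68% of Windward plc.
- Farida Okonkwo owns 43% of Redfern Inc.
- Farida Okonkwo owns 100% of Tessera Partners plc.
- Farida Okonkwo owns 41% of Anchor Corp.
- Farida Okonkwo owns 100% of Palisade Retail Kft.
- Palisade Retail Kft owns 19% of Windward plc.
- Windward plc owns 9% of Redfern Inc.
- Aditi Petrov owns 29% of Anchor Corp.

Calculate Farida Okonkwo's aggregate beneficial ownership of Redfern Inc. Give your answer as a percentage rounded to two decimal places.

Farida reaches Redfern along 4 paths.
Direct stake: 43% = 43%.
Via Tessera → Windward: 100% × 68% × 9% = 6.12%.
Via Palisade → Windward: 100% × 19% × 9% = 1.71%.
Via Palisade: 100% × 35% = 35%.
Total: 43% + 6.12% + 1.71% + 35% = 85.83%.

85.83%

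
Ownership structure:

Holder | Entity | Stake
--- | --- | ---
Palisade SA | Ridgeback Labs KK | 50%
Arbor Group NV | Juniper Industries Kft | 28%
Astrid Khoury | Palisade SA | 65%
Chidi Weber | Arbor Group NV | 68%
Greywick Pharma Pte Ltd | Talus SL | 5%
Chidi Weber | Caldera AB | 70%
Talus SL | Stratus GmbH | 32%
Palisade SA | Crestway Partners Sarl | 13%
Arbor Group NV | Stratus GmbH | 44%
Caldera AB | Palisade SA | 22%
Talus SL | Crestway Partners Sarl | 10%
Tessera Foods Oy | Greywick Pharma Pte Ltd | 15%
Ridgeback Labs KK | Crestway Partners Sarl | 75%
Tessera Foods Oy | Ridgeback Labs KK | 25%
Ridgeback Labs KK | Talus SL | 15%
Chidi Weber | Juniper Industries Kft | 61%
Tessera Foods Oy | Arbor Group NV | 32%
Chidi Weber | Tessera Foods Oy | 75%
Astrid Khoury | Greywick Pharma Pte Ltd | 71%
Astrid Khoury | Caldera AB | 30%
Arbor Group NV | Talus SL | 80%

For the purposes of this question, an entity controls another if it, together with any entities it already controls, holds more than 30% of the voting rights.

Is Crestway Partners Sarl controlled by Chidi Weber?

Chidi holds 75% of Tessera, so Chidi controls Tessera.
Chidi holds 70% of Caldera, so Chidi controls Caldera.
Chidi and Tessera together hold 68% + 32% = 100% of Arbor, so Chidi controls Arbor.
Chidi and Arbor together hold 61% + 28% = 89% of Juniper, so Chidi controls Juniper.
Arbor holds 80% of Talus, so Chidi controls Talus.
Talus and Arbor together hold 32% + 44% = 76% of Stratus, so Chidi controls Stratus.
In Crestway, Chidi's side holds only 10%, not > 30%.
So Chidi does not control Crestway.

No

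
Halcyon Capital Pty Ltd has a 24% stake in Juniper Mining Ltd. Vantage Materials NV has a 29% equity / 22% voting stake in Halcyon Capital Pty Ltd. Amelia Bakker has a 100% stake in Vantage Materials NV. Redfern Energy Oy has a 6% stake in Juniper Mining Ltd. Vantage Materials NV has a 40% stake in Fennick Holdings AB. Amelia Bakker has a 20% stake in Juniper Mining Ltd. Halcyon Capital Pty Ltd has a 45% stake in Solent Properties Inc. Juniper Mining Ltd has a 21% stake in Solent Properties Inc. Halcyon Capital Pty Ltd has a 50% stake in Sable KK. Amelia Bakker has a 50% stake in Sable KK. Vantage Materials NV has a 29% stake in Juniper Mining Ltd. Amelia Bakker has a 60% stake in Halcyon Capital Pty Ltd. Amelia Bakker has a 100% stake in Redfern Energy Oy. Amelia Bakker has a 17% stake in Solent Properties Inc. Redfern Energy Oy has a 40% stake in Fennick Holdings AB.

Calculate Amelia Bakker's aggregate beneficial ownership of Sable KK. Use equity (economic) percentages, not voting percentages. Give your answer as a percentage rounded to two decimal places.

94.50%

Amelia reaches Sable along 3 paths.
Direct stake: 50% = 50%.
Via Halcyon: 60% × 50% = 30%.
Via Vantage → Halcyon: 100% × 29% × 50% = 14.5%.
Total: 50% + 30% + 14.5% = 94.5%.
Rounded: 94.50%.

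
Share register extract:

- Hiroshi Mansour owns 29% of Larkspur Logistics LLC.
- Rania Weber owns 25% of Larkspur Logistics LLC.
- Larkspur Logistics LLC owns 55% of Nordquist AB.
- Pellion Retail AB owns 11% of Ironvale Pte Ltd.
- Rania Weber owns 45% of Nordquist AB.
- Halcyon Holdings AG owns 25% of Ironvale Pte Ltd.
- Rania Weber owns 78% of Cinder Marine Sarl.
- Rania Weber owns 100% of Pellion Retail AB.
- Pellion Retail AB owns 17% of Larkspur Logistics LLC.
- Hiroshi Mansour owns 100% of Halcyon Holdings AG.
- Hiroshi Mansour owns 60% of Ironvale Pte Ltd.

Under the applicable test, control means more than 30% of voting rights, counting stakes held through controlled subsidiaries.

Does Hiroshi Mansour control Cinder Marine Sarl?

Hiroshi holds 100% of Halcyon, so Hiroshi controls Halcyon.
Halcyon and Hiroshi together hold 25% + 60% = 85% of Ironvale, so Hiroshi controls Ironvale.
Neither Hiroshi nor any entity Hiroshi controls holds any voting interest in Cinder.
So Hiroshi does not control Cinder.

No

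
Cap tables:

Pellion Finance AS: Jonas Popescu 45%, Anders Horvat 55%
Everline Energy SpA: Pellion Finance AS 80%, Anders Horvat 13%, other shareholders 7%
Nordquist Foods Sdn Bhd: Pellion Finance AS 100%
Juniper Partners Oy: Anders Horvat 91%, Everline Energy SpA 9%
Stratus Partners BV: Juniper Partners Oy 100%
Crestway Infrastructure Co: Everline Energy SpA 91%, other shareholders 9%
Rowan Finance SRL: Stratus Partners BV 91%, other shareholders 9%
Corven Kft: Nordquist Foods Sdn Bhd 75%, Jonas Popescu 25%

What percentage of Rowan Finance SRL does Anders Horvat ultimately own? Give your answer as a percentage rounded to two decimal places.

Anders reaches Rowan along 3 paths.
Via Juniper → Stratus: 91% × 100% × 91% = 82.81%.
Via Pellion → Everline → Juniper → Stratus: 55% × 80% × 9% × 100% × 91% = 3.6036%.
Via Everline → Juniper → Stratus: 13% × 9% × 100% × 91% = 1.0647%.
Total: 82.81% + 3.6036% + 1.0647% = 87.4783%.
Rounded: 87.48%.

87.48%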